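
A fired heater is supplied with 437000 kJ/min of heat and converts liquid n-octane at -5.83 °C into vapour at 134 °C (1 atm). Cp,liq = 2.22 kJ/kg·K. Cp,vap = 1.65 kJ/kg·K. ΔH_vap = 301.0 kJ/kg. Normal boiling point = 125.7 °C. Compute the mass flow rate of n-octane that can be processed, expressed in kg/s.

Δh = 2.22×(125.7−-5.83) + 301.0 + 1.65×(134−125.7) = 606.69 kJ/kg
Q = 437000 kJ/min = 7283.3 kJ/s = 7283.3 kJ/s
ṁ = Q/Δh = 7283.3 / 606.69 = 12.005 kg/s

ṁ = 12.0 kg/s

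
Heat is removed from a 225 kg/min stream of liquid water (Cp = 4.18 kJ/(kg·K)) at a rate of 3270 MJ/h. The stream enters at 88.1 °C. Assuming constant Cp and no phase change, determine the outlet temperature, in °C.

T_out = 30.2 °C

Q = 3270 MJ/h = 54500 kJ/min
ΔT = Q/(ṁ·Cp) = 54500/(225×4.18) = 57.948 K
T_out = 88.1 − 57.948 = 30.152 °C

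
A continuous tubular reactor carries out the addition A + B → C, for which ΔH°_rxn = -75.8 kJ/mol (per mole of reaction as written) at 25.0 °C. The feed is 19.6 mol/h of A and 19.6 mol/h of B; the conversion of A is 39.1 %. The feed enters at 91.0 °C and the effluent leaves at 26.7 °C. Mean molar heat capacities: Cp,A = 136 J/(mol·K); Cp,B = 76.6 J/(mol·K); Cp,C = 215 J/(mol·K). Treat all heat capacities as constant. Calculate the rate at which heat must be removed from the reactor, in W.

Q_out = 236 W

Extent of reaction ξ = 0.391 × 19.6 = 7.6636 mol/h
Reaction term: ξ·ΔH°_rxn = 7.6636 × -75.8 = -580.9 kJ/h
Sensible, feed 91.0→25 °C: -275.02 kJ/h
Outlet flows (mol/h): A 11.936, B 11.936, C 7.6636
Sensible, products 25→26.7 °C: 7.1151 kJ/h
Q = ΔH = -848.81 kJ/h = -0.23578 kW
Heat removed = 235.78 W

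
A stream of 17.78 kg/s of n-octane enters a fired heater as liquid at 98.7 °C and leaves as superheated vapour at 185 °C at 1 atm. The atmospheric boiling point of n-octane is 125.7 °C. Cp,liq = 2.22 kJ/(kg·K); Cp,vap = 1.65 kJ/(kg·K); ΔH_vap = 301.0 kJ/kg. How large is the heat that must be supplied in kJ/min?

liquid 98.7→125.7 °C: 59.94 kJ/kg
vaporisation at 125.7 °C: 301 kJ/kg
vapour 125.7→185 °C: 97.845 kJ/kg
Δh = 59.94 + 301 + 97.845 = 458.78 kJ/kg
Q = ṁ·Δh = 17.78 kg/s × 458.78 kJ/kg = 8157.2 kJ/s
|Q| = 8157.2 kW = 489430 kJ/min

Q = 489000 kJ/min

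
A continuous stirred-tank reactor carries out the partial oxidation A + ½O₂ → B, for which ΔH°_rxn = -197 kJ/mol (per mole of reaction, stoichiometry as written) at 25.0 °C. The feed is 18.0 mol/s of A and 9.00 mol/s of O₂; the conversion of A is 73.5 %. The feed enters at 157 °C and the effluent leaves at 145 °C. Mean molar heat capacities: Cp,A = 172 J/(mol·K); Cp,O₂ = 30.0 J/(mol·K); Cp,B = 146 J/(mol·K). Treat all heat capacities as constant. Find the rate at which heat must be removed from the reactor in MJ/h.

Q_out = 9760 MJ/h

Extent of reaction ξ = 0.735 × 18.0 = 13.23 mol/s
Reaction term: ξ·ΔH°_rxn = 13.23 × -197 = -2606.3 kJ/s
Sensible, feed 157→25 °C: -444.31 kJ/s
Outlet flows (mol/s): A 4.77, O₂ 2.385, B 13.23
Sensible, products 25→145 °C: 338.83 kJ/s
Q = ΔH = -2711.8 kJ/s = -2711.8 kW
Heat removed = 9762.5 MJ/h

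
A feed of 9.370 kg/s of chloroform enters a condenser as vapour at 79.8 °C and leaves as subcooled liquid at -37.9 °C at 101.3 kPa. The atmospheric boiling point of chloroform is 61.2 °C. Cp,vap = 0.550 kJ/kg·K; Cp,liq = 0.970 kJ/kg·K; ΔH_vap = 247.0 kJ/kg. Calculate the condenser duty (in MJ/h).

Q_c = 11900 MJ/h

vapour 79.8→61.2 °C: -10.23 kJ/kg
condensation at 61.2 °C: -247 kJ/kg
liquid 61.2→-37.9 °C: -96.127 kJ/kg
Δh = -10.23 + -247 + -96.127 = -353.36 kJ/kg
Q = ṁ·Δh = 9.370 kg/s × -353.36 kJ/kg = -3311 kJ/s
|Q| = 3311 kW = 11919 MJ/h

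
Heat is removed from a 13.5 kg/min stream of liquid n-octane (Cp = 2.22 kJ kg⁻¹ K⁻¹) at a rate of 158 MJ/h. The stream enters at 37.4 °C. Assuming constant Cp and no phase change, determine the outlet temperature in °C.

T_out = -50.5 °C

Q = 158 MJ/h = 2633.3 kJ/min
ΔT = Q/(ṁ·Cp) = 2633.3/(13.5×2.22) = 87.866 K
T_out = 37.4 − 87.866 = -50.466 °C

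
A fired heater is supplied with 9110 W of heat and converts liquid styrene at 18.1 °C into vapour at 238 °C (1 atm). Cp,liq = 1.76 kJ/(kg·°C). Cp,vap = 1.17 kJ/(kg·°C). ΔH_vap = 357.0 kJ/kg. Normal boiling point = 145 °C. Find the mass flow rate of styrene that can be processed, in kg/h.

Δh = 1.76×(145−18.1) + 357.0 + 1.17×(238−145) = 689.15 kJ/kg
Q = 9110 W = 9.11 kJ/s = 32796 kJ/h
ṁ = Q/Δh = 32796 / 689.15 = 47.589 kg/h

ṁ = 47.6 kg/h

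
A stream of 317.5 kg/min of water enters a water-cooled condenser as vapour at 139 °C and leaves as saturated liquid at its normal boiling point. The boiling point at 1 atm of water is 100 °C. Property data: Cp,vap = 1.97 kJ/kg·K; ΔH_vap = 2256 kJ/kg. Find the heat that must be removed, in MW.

vapour 139→100 °C: -76.83 kJ/kg
condensation at 100 °C: -2256 kJ/kg
Δh = -76.83 + -2256 = -2332.8 kJ/kg
Q = ṁ·Δh = 317.5 kg/min × -2332.8 kJ/kg = -740670 kJ/min
|Q| = 12345 kW = 12.345 MW

Q_c = 12.3 MW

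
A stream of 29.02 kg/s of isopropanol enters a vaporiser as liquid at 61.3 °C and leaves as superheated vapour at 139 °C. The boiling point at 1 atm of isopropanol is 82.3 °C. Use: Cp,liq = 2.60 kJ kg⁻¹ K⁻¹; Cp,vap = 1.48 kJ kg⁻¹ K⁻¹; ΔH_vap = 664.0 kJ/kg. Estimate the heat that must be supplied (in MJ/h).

liquid 61.3→82.3 °C: 54.6 kJ/kg
vaporisation at 82.3 °C: 664 kJ/kg
vapour 82.3→139 °C: 83.916 kJ/kg
Δh = 54.6 + 664 + 83.916 = 802.52 kJ/kg
Q = ṁ·Δh = 29.02 kg/s × 802.52 kJ/kg = 23289 kJ/s
|Q| = 23289 kW = 83840 MJ/h

Q = 83800 MJ/h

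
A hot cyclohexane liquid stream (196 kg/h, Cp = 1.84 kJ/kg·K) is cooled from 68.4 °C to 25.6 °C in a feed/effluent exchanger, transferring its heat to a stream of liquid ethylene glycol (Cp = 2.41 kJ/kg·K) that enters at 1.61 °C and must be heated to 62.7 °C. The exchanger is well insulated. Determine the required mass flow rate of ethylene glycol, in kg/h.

Heat released by hot stream: Q = 196 × 1.84 × (68.4 − 25.6) = 15435 kJ/h
Energy balance on cold side (adiabatic exchanger): Q = ṁ_c·Cp_c·(T_c,out − T_c,in)
ṁ_c = 15435 / [2.41 × (62.7 − 1.61)] = 104.84 kg/h

ṁ_c = 105 kg/h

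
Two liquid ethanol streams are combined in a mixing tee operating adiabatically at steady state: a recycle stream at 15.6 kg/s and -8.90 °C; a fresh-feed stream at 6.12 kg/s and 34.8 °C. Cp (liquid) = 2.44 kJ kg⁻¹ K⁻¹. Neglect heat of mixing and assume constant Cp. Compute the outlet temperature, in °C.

T_out = 3.41 °C

Energy balance with Q = 0: Σ ṁᵢCp,ᵢ(T_out − Tᵢ) = 0
T_out = Σ ṁᵢCp,ᵢTᵢ / Σ ṁᵢCp,ᵢ
      = 180.89 / 52.997 = 3.4133 °C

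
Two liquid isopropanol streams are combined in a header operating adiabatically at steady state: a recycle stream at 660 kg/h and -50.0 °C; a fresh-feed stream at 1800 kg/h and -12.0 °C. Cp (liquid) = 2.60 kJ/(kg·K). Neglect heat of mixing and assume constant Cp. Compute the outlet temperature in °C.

Adiabatic, steady state ⇒ Σ ṁᵢCp,ᵢ(T_out − Tᵢ) = 0
Σ ṁᵢCp,ᵢTᵢ = 660×2.60×-50.0 + 1800×2.60×-12.0 = -141960
Σ ṁᵢCp,ᵢ = 660×2.60 + 1800×2.60 = 6396
T_out = -141960 / 6396 = -22.195 °C

T_out = -22.2 °C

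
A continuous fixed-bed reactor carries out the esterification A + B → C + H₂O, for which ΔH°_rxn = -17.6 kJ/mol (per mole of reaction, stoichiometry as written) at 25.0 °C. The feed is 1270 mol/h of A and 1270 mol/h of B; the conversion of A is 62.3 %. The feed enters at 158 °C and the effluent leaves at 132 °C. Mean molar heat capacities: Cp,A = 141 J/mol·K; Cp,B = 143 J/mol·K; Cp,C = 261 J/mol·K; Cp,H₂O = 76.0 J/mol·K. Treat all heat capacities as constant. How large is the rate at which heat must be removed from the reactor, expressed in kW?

Q_out = 5.23 kW

Extent of reaction ξ = 0.623 × 1270 = 791.21 mol/h
Reaction term: ξ·ΔH°_rxn = 791.21 × -17.6 = -13925 kJ/h
Sensible, feed 158→25 °C: -47970 kJ/h
Outlet flows (mol/h): A 478.79, B 478.79, C 791.21, H₂O 791.21
Sensible, products 25→132 °C: 43080 kJ/h
Q = ΔH = -18816 kJ/h = -5.2267 kW
Heat removed = 5.2267 kW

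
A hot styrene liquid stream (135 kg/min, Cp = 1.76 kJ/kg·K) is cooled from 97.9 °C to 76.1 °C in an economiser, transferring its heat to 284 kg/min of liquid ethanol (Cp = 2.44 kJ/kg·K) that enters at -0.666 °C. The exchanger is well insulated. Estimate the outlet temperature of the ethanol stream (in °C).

Heat released by hot stream: Q = 135 × 1.76 × (97.9 − 76.1) = 5179.7 kJ/min
Energy balance on cold side (adiabatic exchanger): Q = ṁ_c·Cp_c·(T_c,out − T_c,in)
T_c,out = -0.666 + 5179.7/(284 × 2.44) = 6.8087 °C

T_c,out = 6.81 °C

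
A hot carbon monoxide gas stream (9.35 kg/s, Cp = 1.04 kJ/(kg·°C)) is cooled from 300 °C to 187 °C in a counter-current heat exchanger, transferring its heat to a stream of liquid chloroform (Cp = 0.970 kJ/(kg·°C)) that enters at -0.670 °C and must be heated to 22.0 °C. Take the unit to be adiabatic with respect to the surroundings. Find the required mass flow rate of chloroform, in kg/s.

Heat released by hot stream: Q = 9.35 × 1.04 × (300 − 187) = 1098.8 kJ/s
Energy balance on cold side (adiabatic exchanger): Q = ṁ_c·Cp_c·(T_c,out − T_c,in)
ṁ_c = 1098.8 / [0.970 × (22.0 − -0.670)] = 49.969 kg/s

ṁ_c = 50.0 kg/s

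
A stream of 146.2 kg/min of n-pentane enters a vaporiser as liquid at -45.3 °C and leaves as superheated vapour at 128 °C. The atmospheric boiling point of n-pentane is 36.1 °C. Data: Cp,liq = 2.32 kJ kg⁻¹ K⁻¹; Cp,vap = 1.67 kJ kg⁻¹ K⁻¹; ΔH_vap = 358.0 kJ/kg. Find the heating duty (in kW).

liquid -45.3→36.1 °C: 188.85 kJ/kg
vaporisation at 36.1 °C: 358 kJ/kg
vapour 36.1→128 °C: 153.47 kJ/kg
Δh = 188.85 + 358 + 153.47 = 700.32 kJ/kg
Q = ṁ·Δh = 146.2 kg/min × 700.32 kJ/kg = 102390 kJ/min
|Q| = 1706.4 kW

Q = 1710 kW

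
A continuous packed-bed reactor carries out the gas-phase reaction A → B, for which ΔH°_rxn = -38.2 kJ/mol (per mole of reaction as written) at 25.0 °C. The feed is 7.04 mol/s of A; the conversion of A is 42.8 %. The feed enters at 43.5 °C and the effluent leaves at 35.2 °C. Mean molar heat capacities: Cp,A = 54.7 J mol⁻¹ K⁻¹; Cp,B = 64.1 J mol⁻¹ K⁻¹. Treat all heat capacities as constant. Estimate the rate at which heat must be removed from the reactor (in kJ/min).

Extent of reaction ξ = 0.428 × 7.04 = 3.0131 mol/s
Reaction term: ξ·ΔH°_rxn = 3.0131 × -38.2 = -115.1 kJ/s
Sensible, feed 43.5→25 °C: -7.1241 kJ/s
Outlet flows (mol/s): A 4.0269, B 3.0131
Sensible, products 25→35.2 °C: 4.2168 kJ/s
Q = ΔH = -118.01 kJ/s = -118.01 kW
Heat removed = 7080.5 kJ/min

Q_out = 7080 kJ/min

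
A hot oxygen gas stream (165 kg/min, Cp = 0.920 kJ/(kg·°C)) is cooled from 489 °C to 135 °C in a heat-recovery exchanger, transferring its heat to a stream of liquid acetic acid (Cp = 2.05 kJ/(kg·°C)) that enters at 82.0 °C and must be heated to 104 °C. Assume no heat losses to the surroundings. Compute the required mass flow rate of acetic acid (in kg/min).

ṁ_c = 1190 kg/min

Heat released by hot stream: Q = 165 × 0.920 × (489 − 135) = 53737 kJ/min
Energy balance on cold side (adiabatic exchanger): Q = ṁ_c·Cp_c·(T_c,out − T_c,in)
ṁ_c = 53737 / [2.05 × (104 − 82.0)] = 1191.5 kg/min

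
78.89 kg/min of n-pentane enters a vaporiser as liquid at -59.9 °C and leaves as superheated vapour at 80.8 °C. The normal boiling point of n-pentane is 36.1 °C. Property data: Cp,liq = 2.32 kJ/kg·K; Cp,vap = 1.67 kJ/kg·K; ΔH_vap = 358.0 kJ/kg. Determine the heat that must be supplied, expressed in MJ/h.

Q = 3100 MJ/h

liquid -59.9→36.1 °C: 222.72 kJ/kg
vaporisation at 36.1 °C: 358 kJ/kg
vapour 36.1→80.8 °C: 74.649 kJ/kg
Δh = 222.72 + 358 + 74.649 = 655.37 kJ/kg
Q = ṁ·Δh = 78.89 kg/min × 655.37 kJ/kg = 51702 kJ/min
|Q| = 861.7 kW = 3102.1 MJ/h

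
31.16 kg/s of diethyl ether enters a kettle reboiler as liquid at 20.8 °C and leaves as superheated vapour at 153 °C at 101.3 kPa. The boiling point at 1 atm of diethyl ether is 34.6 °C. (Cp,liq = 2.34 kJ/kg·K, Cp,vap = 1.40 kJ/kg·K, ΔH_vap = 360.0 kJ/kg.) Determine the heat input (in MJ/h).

liquid 20.8→34.6 °C: 32.292 kJ/kg
vaporisation at 34.6 °C: 360 kJ/kg
vapour 34.6→153 °C: 165.76 kJ/kg
Δh = 32.292 + 360 + 165.76 = 558.05 kJ/kg
Q = ṁ·Δh = 31.16 kg/s × 558.05 kJ/kg = 17389 kJ/s
|Q| = 17389 kW = 62600 MJ/h

Q = 62600 MJ/h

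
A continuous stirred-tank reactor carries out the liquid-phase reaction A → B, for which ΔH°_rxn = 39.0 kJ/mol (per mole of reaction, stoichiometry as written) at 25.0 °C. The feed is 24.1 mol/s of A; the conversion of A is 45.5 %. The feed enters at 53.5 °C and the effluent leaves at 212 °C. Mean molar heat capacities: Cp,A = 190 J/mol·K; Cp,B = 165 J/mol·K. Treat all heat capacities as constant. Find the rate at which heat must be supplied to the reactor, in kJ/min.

Extent of reaction ξ = 0.455 × 24.1 = 10.966 mol/s
Reaction term: ξ·ΔH°_rxn = 10.966 × 39.0 = 427.65 kJ/s
Sensible, feed 53.5→25 °C: -130.5 kJ/s
Outlet flows (mol/s): A 13.135, B 10.966
Sensible, products 25→212 °C: 805.01 kJ/s
Q = ΔH = 1102.2 kJ/s = 1102.2 kW
Heat supplied = 66130 kJ/min

Q_in = 66100 kJ/min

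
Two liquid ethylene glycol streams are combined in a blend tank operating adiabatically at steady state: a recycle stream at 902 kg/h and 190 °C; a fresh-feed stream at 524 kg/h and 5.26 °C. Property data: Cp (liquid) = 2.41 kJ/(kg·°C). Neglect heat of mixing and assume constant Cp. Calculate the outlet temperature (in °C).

T_out = 122 °C

Energy balance with Q = 0: Σ ṁᵢCp,ᵢ(T_out − Tᵢ) = 0
Σ ṁᵢCp,ᵢTᵢ = 902×2.41×190 + 524×2.41×5.26 = 419670
Σ ṁᵢCp,ᵢ = 902×2.41 + 524×2.41 = 3436.7
T_out = 419670 / 3436.7 = 122.12 °C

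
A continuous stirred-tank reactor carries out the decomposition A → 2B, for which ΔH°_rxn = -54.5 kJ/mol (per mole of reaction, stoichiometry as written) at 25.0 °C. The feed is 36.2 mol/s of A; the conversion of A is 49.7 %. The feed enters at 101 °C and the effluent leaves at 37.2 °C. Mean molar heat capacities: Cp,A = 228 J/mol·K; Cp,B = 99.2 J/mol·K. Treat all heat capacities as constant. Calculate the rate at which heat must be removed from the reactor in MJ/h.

Extent of reaction ξ = 0.497 × 36.2 = 17.991 mol/s
Reaction term: ξ·ΔH°_rxn = 17.991 × -54.5 = -980.53 kJ/s
Sensible, feed 101→25 °C: -627.27 kJ/s
Outlet flows (mol/s): A 18.209, B 35.983
Sensible, products 25→37.2 °C: 94.197 kJ/s
Q = ΔH = -1513.6 kJ/s = -1513.6 kW
Heat removed = 5449 MJ/h

Q_out = 5450 MJ/h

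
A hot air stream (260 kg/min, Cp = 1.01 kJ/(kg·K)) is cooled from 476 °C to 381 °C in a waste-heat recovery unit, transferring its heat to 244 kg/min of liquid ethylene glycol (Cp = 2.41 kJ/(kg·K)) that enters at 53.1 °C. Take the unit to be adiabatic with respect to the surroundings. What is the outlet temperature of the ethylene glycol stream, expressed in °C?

Heat released by hot stream: Q = 260 × 1.01 × (476 − 381) = 24947 kJ/min
Energy balance on cold side (adiabatic exchanger): Q = ṁ_c·Cp_c·(T_c,out − T_c,in)
T_c,out = 53.1 + 24947/(244 × 2.41) = 95.524 °C

T_c,out = 95.5 °C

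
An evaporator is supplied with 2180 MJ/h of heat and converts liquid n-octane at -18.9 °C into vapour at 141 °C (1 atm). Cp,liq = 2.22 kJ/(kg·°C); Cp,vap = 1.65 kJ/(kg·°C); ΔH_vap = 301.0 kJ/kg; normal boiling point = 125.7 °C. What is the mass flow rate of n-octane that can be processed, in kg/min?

Δh = 2.22×(125.7−-18.9) + 301.0 + 1.65×(141−125.7) = 647.26 kJ/kg
Q = 2180 MJ/h = 605.56 kJ/s = 36333 kJ/min
ṁ = Q/Δh = 36333 / 647.26 = 56.134 kg/min

ṁ = 56.1 kg/min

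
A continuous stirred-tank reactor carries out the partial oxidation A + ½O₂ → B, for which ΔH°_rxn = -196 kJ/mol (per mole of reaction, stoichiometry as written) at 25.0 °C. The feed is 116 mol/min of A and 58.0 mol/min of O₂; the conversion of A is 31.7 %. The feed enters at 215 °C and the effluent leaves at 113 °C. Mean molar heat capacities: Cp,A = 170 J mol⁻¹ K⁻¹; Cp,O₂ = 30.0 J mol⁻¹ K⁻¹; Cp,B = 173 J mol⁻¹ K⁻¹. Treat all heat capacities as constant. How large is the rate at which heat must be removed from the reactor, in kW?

Q_out = 157 kW

Extent of reaction ξ = 0.317 × 116 = 36.772 mol/min
Reaction term: ξ·ΔH°_rxn = 36.772 × -196 = -7207.3 kJ/min
Sensible, feed 215→25 °C: -4077.4 kJ/min
Outlet flows (mol/min): A 79.228, O₂ 39.614, B 36.772
Sensible, products 25→113 °C: 1849.6 kJ/min
Q = ΔH = -9435.1 kJ/min = -157.25 kW
Heat removed = 157.25 kW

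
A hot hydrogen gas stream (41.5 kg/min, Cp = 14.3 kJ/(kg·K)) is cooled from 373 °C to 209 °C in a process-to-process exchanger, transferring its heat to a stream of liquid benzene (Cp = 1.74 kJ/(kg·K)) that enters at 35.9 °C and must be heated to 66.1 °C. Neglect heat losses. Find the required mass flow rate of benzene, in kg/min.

Heat released by hot stream: Q = 41.5 × 14.3 × (373 − 209) = 97326 kJ/min
Energy balance on cold side (adiabatic exchanger): Q = ṁ_c·Cp_c·(T_c,out − T_c,in)
ṁ_c = 97326 / [1.74 × (66.1 − 35.9)] = 1852.1 kg/min

ṁ_c = 1850 kg/min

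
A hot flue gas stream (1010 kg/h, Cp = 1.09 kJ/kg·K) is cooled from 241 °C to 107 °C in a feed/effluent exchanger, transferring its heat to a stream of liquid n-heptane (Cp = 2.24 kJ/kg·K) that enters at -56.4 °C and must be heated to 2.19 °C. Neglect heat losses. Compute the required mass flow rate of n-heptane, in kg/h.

ṁ_c = 1120 kg/h

Heat released by hot stream: Q = 1010 × 1.09 × (241 − 107) = 147520 kJ/h
Energy balance on cold side (adiabatic exchanger): Q = ṁ_c·Cp_c·(T_c,out − T_c,in)
ṁ_c = 147520 / [2.24 × (2.19 − -56.4)] = 1124 kg/h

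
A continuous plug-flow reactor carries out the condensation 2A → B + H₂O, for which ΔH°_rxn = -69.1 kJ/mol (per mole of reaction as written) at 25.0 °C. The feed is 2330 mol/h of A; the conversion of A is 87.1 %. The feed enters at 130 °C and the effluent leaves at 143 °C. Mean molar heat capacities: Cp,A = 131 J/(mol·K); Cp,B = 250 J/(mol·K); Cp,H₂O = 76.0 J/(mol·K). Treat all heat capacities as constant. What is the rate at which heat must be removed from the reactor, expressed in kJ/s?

Q_out = 16.2 kJ/s

Extent of reaction ξ = 0.871 × 2330 / 2 = 1014.7 mol/h
Reaction term: ξ·ΔH°_rxn = 1014.7 × -69.1 = -70117 kJ/h
Sensible, feed 130→25 °C: -32049 kJ/h
Outlet flows (mol/h): A 300.57, B 1014.7, H₂O 1014.7
Sensible, products 25→143 °C: 43680 kJ/h
Q = ΔH = -58486 kJ/h = -16.246 kW
Heat removed = 16.246 kJ/s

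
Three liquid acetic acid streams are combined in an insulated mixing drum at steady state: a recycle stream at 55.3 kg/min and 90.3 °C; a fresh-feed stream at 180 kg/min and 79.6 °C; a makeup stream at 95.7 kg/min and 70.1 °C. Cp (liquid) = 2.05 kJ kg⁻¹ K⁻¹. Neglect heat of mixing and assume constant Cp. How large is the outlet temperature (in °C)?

Adiabatic, steady state ⇒ Σ ṁᵢCp,ᵢ(T_out − Tᵢ) = 0
T_out = Σ ṁᵢCp,ᵢTᵢ / Σ ṁᵢCp,ᵢ
      = 53362 / 678.55 = 78.641 °C

T_out = 78.6 °C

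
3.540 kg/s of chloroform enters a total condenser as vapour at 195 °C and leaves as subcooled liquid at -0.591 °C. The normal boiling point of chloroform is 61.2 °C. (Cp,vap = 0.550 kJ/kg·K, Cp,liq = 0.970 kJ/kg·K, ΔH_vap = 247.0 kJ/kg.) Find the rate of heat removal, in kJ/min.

Q_c = 80800 kJ/min

vapour 195→61.2 °C: -73.59 kJ/kg
condensation at 61.2 °C: -247 kJ/kg
liquid 61.2→-0.591 °C: -59.937 kJ/kg
Δh = -73.59 + -247 + -59.937 = -380.53 kJ/kg
Q = ṁ·Δh = 3.540 kg/s × -380.53 kJ/kg = -1347.1 kJ/s
|Q| = 1347.1 kW = 80824 kJ/min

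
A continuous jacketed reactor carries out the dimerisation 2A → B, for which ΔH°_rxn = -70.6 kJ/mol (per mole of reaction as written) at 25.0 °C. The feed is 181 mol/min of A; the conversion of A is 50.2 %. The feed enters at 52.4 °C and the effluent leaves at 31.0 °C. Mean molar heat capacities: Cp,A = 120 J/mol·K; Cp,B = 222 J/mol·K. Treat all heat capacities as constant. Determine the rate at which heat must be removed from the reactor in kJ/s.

Extent of reaction ξ = 0.502 × 181 / 2 = 45.431 mol/min
Reaction term: ξ·ΔH°_rxn = 45.431 × -70.6 = -3207.4 kJ/min
Sensible, feed 52.4→25 °C: -595.13 kJ/min
Outlet flows (mol/min): A 90.138, B 45.431
Sensible, products 25→31.0 °C: 125.41 kJ/min
Q = ΔH = -3677.1 kJ/min = -61.286 kW
Heat removed = 61.286 kJ/s

Q_out = 61.3 kJ/s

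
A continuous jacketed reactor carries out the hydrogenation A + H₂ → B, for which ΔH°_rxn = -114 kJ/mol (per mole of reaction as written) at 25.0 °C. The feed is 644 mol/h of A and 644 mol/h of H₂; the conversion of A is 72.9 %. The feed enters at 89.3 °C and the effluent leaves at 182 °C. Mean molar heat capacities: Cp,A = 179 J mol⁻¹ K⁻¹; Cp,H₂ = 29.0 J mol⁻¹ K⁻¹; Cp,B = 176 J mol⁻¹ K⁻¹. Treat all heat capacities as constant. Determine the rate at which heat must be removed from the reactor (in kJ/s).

Extent of reaction ξ = 0.729 × 644 = 469.48 mol/h
Reaction term: ξ·ΔH°_rxn = 469.48 × -114 = -53520 kJ/h
Sensible, feed 89.3→25 °C: -8613.1 kJ/h
Outlet flows (mol/h): A 174.52, H₂ 174.52, B 469.48
Sensible, products 25→182 °C: 18672 kJ/h
Q = ΔH = -43462 kJ/h = -12.073 kW
Heat removed = 12.073 kJ/s

Q_out = 12.1 kJ/s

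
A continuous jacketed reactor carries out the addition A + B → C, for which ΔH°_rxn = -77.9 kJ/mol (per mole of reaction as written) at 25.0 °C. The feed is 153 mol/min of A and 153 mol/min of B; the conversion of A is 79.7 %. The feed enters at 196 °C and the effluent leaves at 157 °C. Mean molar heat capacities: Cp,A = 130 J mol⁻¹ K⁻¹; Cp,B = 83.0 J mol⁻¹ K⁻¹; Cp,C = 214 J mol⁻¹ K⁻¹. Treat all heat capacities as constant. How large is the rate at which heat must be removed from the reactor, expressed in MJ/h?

Q_out = 645 MJ/h

Extent of reaction ξ = 0.797 × 153 = 121.94 mol/min
Reaction term: ξ·ΔH°_rxn = 121.94 × -77.9 = -9499.2 kJ/min
Sensible, feed 196→25 °C: -5572.7 kJ/min
Outlet flows (mol/min): A 31.059, B 31.059, C 121.94
Sensible, products 25→157 °C: 4317.8 kJ/min
Q = ΔH = -10754 kJ/min = -179.23 kW
Heat removed = 645.24 MJ/h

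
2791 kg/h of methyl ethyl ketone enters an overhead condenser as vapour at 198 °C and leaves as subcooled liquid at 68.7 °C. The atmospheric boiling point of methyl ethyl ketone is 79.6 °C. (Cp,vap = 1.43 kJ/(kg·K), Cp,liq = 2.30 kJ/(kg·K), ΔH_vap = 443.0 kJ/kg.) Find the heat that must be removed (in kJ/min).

Q_c = 29600 kJ/min

vapour 198→79.6 °C: -169.31 kJ/kg
condensation at 79.6 °C: -443 kJ/kg
liquid 79.6→68.7 °C: -25.07 kJ/kg
Δh = -169.31 + -443 + -25.07 = -637.38 kJ/kg
Q = ṁ·Δh = 2791 kg/h × -637.38 kJ/kg = -1.7789e+06 kJ/h
|Q| = 494.15 kW = 29649 kJ/min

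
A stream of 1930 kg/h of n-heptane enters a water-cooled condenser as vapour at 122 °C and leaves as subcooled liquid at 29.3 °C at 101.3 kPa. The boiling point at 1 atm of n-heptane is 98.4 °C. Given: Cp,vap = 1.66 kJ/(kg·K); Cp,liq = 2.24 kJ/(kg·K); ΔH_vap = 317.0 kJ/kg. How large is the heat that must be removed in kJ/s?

Q_c = 274 kJ/s

vapour 122→98.4 °C: -39.176 kJ/kg
condensation at 98.4 °C: -317 kJ/kg
liquid 98.4→29.3 °C: -154.78 kJ/kg
Δh = -39.176 + -317 + -154.78 = -510.96 kJ/kg
Q = ṁ·Δh = 1930 kg/h × -510.96 kJ/kg = -986150 kJ/h
|Q| = 273.93 kW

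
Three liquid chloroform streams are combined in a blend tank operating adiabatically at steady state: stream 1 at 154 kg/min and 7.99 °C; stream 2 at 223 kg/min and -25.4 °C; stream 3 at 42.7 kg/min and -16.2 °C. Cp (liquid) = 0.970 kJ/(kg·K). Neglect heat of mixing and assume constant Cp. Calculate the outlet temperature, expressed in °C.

Energy balance with Q = 0: Σ ṁᵢCp,ᵢ(T_out − Tᵢ) = 0
Σ ṁᵢCp,ᵢTᵢ = 154×0.970×7.99 + 223×0.970×-25.4 + 42.7×0.970×-16.2 = -4971.7
Σ ṁᵢCp,ᵢ = 154×0.970 + 223×0.970 + 42.7×0.970 = 407.11
T_out = -4971.7 / 407.11 = -12.212 °C

T_out = -12.2 °C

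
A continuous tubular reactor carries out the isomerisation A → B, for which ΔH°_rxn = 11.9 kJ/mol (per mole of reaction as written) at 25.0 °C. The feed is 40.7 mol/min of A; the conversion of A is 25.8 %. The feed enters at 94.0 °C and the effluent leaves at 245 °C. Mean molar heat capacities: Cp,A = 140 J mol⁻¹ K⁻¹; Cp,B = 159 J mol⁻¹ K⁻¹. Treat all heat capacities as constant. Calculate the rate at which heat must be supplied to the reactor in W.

Q_in = 17200 W

Extent of reaction ξ = 0.258 × 40.7 = 10.501 mol/min
Reaction term: ξ·ΔH°_rxn = 10.501 × 11.9 = 124.96 kJ/min
Sensible, feed 94.0→25 °C: -393.16 kJ/min
Outlet flows (mol/min): A 30.199, B 10.501
Sensible, products 25→245 °C: 1297.5 kJ/min
Q = ΔH = 1029.2 kJ/min = 17.154 kW
Heat supplied = 17154 W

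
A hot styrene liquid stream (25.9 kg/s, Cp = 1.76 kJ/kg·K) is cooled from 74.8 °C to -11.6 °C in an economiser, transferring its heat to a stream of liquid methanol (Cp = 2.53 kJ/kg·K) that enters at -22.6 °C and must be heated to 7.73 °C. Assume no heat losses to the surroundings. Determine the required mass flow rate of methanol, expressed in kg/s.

ṁ_c = 51.3 kg/s

Heat released by hot stream: Q = 25.9 × 1.76 × (74.8 − -11.6) = 3938.5 kJ/s
Energy balance on cold side (adiabatic exchanger): Q = ṁ_c·Cp_c·(T_c,out − T_c,in)
ṁ_c = 3938.5 / [2.53 × (7.73 − -22.6)] = 51.326 kg/s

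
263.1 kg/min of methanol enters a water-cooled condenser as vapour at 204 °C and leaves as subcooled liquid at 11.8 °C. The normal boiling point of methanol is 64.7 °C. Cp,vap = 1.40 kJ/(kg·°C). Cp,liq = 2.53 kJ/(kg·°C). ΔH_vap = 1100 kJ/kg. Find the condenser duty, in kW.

vapour 204→64.7 °C: -195.02 kJ/kg
condensation at 64.7 °C: -1100 kJ/kg
liquid 64.7→11.8 °C: -133.84 kJ/kg
Δh = -195.02 + -1100 + -133.84 = -1428.9 kJ/kg
Q = ṁ·Δh = 263.1 kg/min × -1428.9 kJ/kg = -375930 kJ/min
|Q| = 6265.5 kW

Q_c = 6270 kW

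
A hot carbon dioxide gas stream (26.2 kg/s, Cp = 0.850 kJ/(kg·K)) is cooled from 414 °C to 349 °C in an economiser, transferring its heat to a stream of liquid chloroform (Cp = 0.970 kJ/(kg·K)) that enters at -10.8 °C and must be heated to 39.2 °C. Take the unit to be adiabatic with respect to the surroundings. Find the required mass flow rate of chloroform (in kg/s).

ṁ_c = 29.8 kg/s

Heat released by hot stream: Q = 26.2 × 0.850 × (414 − 349) = 1447.5 kJ/s
Energy balance on cold side (adiabatic exchanger): Q = ṁ_c·Cp_c·(T_c,out − T_c,in)
ṁ_c = 1447.5 / [0.970 × (39.2 − -10.8)] = 29.846 kg/s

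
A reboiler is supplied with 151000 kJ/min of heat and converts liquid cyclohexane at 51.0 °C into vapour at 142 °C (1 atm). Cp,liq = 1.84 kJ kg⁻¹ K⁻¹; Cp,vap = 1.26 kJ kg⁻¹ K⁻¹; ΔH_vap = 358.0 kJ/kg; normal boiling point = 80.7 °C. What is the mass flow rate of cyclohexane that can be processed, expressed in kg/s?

ṁ = 5.14 kg/s

Δh = 1.84×(80.7−51.0) + 358.0 + 1.26×(142−80.7) = 489.89 kJ/kg
Q = 151000 kJ/min = 2516.7 kJ/s = 2516.7 kJ/s
ṁ = Q/Δh = 2516.7 / 489.89 = 5.1372 kg/s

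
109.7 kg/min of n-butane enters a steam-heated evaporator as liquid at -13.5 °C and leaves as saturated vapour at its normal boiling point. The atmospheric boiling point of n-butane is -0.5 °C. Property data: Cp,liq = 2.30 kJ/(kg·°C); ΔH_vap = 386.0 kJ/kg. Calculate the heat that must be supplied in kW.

Q = 760 kW

liquid -13.5→-0.5 °C: 29.9 kJ/kg
vaporisation at -0.5 °C: 386 kJ/kg
Δh = 29.9 + 386 = 415.9 kJ/kg
Q = ṁ·Δh = 109.7 kg/min × 415.9 kJ/kg = 45624 kJ/min
|Q| = 760.4 kW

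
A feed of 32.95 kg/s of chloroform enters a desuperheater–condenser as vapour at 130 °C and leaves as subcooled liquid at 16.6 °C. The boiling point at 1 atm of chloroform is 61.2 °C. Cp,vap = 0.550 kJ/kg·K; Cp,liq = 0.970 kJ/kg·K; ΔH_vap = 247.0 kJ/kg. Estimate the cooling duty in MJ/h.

vapour 130→61.2 °C: -37.84 kJ/kg
condensation at 61.2 °C: -247 kJ/kg
liquid 61.2→16.6 °C: -43.262 kJ/kg
Δh = -37.84 + -247 + -43.262 = -328.1 kJ/kg
Q = ṁ·Δh = 32.95 kg/s × -328.1 kJ/kg = -10811 kJ/s
|Q| = 10811 kW = 38919 MJ/h

Q_c = 38900 MJ/h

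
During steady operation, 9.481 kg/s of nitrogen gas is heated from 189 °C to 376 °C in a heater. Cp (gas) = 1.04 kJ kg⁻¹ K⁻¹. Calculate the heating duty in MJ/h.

Q = ṁ·Cp·ΔT = 9.481 × 1.04 × (376 − 189) = 1843.9 kJ/s
Heating duty = 6637.9 MJ/h

Q = 6640 MJ/h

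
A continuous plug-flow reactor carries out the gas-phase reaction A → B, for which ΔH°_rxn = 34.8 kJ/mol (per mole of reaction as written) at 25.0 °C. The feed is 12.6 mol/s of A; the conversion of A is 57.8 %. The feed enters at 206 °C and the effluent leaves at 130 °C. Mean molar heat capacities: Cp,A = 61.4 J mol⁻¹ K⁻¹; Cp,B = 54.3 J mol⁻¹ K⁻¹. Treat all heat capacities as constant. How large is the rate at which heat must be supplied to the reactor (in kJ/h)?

Q_in = 681000 kJ/h

Extent of reaction ξ = 0.578 × 12.6 = 7.2828 mol/s
Reaction term: ξ·ΔH°_rxn = 7.2828 × 34.8 = 253.44 kJ/s
Sensible, feed 206→25 °C: -140.03 kJ/s
Outlet flows (mol/s): A 5.3172, B 7.2828
Sensible, products 25→130 °C: 75.803 kJ/s
Q = ΔH = 189.22 kJ/s = 189.22 kW
Heat supplied = 681180 kJ/h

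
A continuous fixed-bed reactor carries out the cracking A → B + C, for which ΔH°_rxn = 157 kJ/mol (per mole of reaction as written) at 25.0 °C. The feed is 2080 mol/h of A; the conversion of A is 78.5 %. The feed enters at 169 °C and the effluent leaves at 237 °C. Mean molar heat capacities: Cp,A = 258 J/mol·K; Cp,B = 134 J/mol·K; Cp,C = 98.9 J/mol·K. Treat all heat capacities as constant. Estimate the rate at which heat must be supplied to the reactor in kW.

Extent of reaction ξ = 0.785 × 2080 = 1632.8 mol/h
Reaction term: ξ·ΔH°_rxn = 1632.8 × 157 = 256350 kJ/h
Sensible, feed 169→25 °C: -77276 kJ/h
Outlet flows (mol/h): A 447.2, B 1632.8, C 1632.8
Sensible, products 25→237 °C: 105080 kJ/h
Q = ΔH = 284150 kJ/h = 78.931 kW
Heat supplied = 78.931 kW

Q_in = 78.9 kW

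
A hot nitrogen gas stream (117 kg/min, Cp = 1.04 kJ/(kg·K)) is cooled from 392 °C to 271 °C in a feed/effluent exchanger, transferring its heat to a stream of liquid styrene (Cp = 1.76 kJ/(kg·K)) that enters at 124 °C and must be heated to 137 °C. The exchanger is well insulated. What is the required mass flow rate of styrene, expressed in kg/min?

ṁ_c = 644 kg/min

Heat released by hot stream: Q = 117 × 1.04 × (392 − 271) = 14723 kJ/min
Energy balance on cold side (adiabatic exchanger): Q = ṁ_c·Cp_c·(T_c,out − T_c,in)
ṁ_c = 14723 / [1.76 × (137 − 124)] = 643.5 kg/min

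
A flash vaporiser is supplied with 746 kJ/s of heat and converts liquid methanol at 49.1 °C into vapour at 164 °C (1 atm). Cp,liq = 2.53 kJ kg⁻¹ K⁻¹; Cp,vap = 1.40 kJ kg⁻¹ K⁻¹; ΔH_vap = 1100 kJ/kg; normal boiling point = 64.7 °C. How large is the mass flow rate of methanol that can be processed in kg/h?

ṁ = 2100 kg/h

Δh = 2.53×(64.7−49.1) + 1100 + 1.40×(164−64.7) = 1278.5 kJ/kg
Q = 746 kJ/s = 746 kJ/s = 2.6856e+06 kJ/h
ṁ = Q/Δh = 2.6856e+06 / 1278.5 = 2100.6 kg/h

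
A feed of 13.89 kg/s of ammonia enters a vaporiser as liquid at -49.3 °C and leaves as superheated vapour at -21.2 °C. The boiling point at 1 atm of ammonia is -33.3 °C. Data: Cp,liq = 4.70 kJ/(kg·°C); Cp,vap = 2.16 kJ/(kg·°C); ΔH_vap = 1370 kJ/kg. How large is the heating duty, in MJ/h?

Q = 73600 MJ/h

liquid -49.3→-33.3 °C: 75.2 kJ/kg
vaporisation at -33.3 °C: 1370 kJ/kg
vapour -33.3→-21.2 °C: 26.136 kJ/kg
Δh = 75.2 + 1370 + 26.136 = 1471.3 kJ/kg
Q = ṁ·Δh = 13.89 kg/s × 1471.3 kJ/kg = 20437 kJ/s
|Q| = 20437 kW = 73573 MJ/h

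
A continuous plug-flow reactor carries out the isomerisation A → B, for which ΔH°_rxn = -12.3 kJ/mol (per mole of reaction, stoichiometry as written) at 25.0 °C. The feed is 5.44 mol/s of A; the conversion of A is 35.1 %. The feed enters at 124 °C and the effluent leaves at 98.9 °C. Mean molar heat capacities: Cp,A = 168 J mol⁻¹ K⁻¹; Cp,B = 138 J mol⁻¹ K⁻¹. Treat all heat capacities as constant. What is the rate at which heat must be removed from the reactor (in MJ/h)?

Extent of reaction ξ = 0.351 × 5.44 = 1.9094 mol/s
Reaction term: ξ·ΔH°_rxn = 1.9094 × -12.3 = -23.486 kJ/s
Sensible, feed 124→25 °C: -90.478 kJ/s
Outlet flows (mol/s): A 3.5306, B 1.9094
Sensible, products 25→98.9 °C: 63.305 kJ/s
Q = ΔH = -50.659 kJ/s = -50.659 kW
Heat removed = 182.37 MJ/h

Q_out = 182 MJ/h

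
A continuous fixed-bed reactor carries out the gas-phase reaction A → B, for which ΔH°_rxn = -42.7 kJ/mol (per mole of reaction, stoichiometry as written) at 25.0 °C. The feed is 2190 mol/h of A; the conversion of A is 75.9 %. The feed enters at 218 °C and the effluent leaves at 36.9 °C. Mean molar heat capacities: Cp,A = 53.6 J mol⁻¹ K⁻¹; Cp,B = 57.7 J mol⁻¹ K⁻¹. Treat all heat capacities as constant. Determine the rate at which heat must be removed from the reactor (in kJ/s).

Extent of reaction ξ = 0.759 × 2190 = 1662.2 mol/h
Reaction term: ξ·ΔH°_rxn = 1662.2 × -42.7 = -70976 kJ/h
Sensible, feed 218→25 °C: -22655 kJ/h
Outlet flows (mol/h): A 527.79, B 1662.2
Sensible, products 25→36.9 °C: 1478 kJ/h
Q = ΔH = -92154 kJ/h = -25.598 kW
Heat removed = 25.598 kJ/s

Q_out = 25.6 kJ/s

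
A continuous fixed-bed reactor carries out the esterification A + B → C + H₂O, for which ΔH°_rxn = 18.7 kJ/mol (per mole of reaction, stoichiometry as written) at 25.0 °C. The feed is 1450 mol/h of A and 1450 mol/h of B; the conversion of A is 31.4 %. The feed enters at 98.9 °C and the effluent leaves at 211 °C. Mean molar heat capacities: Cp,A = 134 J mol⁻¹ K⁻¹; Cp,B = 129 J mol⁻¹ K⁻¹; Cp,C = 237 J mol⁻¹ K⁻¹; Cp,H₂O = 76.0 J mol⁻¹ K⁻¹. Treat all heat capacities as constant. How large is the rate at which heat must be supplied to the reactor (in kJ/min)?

Q_in = 925 kJ/min

Extent of reaction ξ = 0.314 × 1450 = 455.3 mol/h
Reaction term: ξ·ΔH°_rxn = 455.3 × 18.7 = 8514.1 kJ/h
Sensible, feed 98.9→25 °C: -28182 kJ/h
Outlet flows (mol/h): A 994.7, B 994.7, C 455.3, H₂O 455.3
Sensible, products 25→211 °C: 75165 kJ/h
Q = ΔH = 55498 kJ/h = 15.416 kW
Heat supplied = 924.96 kJ/min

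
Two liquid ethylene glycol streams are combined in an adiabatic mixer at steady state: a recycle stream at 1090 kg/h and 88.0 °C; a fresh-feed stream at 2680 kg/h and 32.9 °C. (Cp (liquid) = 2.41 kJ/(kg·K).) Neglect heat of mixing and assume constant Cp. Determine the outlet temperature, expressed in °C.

T_out = 48.8 °C

Adiabatic, steady state ⇒ Σ ṁᵢCp,ᵢ(T_out − Tᵢ) = 0
T_out = Σ ṁᵢCp,ᵢTᵢ / Σ ṁᵢCp,ᵢ
      = 443660 / 9085.7 = 48.831 °C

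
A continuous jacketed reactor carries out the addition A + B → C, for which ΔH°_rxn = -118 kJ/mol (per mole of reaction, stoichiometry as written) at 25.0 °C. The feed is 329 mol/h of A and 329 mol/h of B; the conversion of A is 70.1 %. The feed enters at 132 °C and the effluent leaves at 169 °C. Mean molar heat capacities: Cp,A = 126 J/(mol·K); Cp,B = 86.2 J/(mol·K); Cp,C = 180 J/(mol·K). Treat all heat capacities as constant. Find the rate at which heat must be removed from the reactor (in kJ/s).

Extent of reaction ξ = 0.701 × 329 = 230.63 mol/h
Reaction term: ξ·ΔH°_rxn = 230.63 × -118 = -27214 kJ/h
Sensible, feed 132→25 °C: -7470.1 kJ/h
Outlet flows (mol/h): A 98.371, B 98.371, C 230.63
Sensible, products 25→169 °C: 8983.8 kJ/h
Q = ΔH = -25700 kJ/h = -7.139 kW
Heat removed = 7.139 kJ/s

Q_out = 7.14 kJ/s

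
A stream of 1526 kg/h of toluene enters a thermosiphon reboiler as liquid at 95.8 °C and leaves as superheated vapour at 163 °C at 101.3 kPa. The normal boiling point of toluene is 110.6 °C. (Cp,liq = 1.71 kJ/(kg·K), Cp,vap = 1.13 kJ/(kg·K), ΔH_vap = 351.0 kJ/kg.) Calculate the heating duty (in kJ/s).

liquid 95.8→110.6 °C: 25.308 kJ/kg
vaporisation at 110.6 °C: 351 kJ/kg
vapour 110.6→163 °C: 59.212 kJ/kg
Δh = 25.308 + 351 + 59.212 = 435.52 kJ/kg
Q = ṁ·Δh = 1526 kg/h × 435.52 kJ/kg = 664600 kJ/h
|Q| = 184.61 kW

Q = 185 kJ/s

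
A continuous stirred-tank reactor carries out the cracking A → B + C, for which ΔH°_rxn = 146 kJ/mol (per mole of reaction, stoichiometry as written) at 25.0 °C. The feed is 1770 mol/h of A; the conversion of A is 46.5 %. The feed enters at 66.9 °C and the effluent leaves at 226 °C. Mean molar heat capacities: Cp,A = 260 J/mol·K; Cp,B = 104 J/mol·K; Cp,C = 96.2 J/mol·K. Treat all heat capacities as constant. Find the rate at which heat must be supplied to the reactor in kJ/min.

Q_in = 3060 kJ/min

Extent of reaction ξ = 0.465 × 1770 = 823.05 mol/h
Reaction term: ξ·ΔH°_rxn = 823.05 × 146 = 120170 kJ/h
Sensible, feed 66.9→25 °C: -19282 kJ/h
Outlet flows (mol/h): A 946.95, B 823.05, C 823.05
Sensible, products 25→226 °C: 82607 kJ/h
Q = ΔH = 183490 kJ/h = 50.97 kW
Heat supplied = 3058.2 kJ/min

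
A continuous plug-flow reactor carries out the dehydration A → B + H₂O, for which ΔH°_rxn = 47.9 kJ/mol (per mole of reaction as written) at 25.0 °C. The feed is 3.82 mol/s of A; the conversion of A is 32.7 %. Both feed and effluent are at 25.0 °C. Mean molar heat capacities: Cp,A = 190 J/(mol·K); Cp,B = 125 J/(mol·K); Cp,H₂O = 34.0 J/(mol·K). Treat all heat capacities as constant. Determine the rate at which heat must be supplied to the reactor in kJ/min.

Extent of reaction ξ = 0.327 × 3.82 = 1.2491 mol/s
Reaction term: ξ·ΔH°_rxn = 1.2491 × 47.9 = 59.834 kJ/s
Q = ΔH = 59.834 kJ/s = 59.834 kW
Heat supplied = 3590 kJ/min

Q_in = 3590 kJ/min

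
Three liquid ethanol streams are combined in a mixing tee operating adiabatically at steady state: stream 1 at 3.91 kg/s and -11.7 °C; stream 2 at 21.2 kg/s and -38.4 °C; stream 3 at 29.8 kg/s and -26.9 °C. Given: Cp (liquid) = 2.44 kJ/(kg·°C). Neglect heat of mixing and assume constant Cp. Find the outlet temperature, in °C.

No heat crosses the boundary, so H_out = H_in.
Σ ṁᵢCp,ᵢTᵢ = 3.91×2.44×-11.7 + 21.2×2.44×-38.4 + 29.8×2.44×-26.9 = -4053.9
Σ ṁᵢCp,ᵢ = 3.91×2.44 + 21.2×2.44 + 29.8×2.44 = 133.98
T_out = -4053.9 / 133.98 = -30.258 °C

T_out = -30.3 °C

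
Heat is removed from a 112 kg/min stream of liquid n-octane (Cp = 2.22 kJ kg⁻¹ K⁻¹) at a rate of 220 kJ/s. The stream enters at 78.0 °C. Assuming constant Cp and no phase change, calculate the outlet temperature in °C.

T_out = 24.9 °C

Q = 220 kJ/s = 13200 kJ/min
ΔT = Q/(ṁ·Cp) = 13200/(112×2.22) = 53.089 K
T_out = 78.0 − 53.089 = 24.911 °C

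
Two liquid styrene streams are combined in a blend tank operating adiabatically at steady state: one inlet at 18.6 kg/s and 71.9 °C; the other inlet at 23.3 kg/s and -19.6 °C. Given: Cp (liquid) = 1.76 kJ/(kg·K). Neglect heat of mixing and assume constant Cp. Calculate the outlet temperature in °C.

T_out = 21.0 °C

Energy balance with Q = 0: Σ ṁᵢCp,ᵢ(T_out − Tᵢ) = 0
Σ ṁᵢCp,ᵢTᵢ = 18.6×1.76×71.9 + 23.3×1.76×-19.6 = 1550
Σ ṁᵢCp,ᵢ = 18.6×1.76 + 23.3×1.76 = 73.744
T_out = 1550 / 73.744 = 21.018 °C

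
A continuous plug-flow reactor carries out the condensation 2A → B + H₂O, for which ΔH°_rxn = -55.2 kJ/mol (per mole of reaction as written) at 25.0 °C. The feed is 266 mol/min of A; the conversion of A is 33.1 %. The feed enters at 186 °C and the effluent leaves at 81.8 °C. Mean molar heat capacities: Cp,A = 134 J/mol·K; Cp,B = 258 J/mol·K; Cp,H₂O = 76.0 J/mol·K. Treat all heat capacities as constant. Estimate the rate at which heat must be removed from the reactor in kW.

Q_out = 99.7 kW

Extent of reaction ξ = 0.331 × 266 / 2 = 44.023 mol/min
Reaction term: ξ·ΔH°_rxn = 44.023 × -55.2 = -2430.1 kJ/min
Sensible, feed 186→25 °C: -5738.7 kJ/min
Outlet flows (mol/min): A 177.95, B 44.023, H₂O 44.023
Sensible, products 25→81.8 °C: 2189.6 kJ/min
Q = ΔH = -5979.1 kJ/min = -99.652 kW
Heat removed = 99.652 kW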